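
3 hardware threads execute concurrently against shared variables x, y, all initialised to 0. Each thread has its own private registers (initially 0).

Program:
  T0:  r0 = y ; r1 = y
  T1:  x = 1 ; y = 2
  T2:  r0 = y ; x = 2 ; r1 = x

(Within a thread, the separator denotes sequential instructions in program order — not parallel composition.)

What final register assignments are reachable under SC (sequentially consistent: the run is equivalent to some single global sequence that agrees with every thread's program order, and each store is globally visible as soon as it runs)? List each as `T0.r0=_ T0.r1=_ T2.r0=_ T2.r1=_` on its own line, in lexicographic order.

T0.r0=0 T0.r1=0 T2.r0=0 T2.r1=1
T0.r0=0 T0.r1=0 T2.r0=0 T2.r1=2
T0.r0=0 T0.r1=0 T2.r0=2 T2.r1=2
T0.r0=0 T0.r1=2 T2.r0=0 T2.r1=1
T0.r0=0 T0.r1=2 T2.r0=0 T2.r1=2
T0.r0=0 T0.r1=2 T2.r0=2 T2.r1=2
T0.r0=2 T0.r1=2 T2.r0=0 T2.r1=1
T0.r0=2 T0.r1=2 T2.r0=0 T2.r1=2
T0.r0=2 T0.r1=2 T2.r0=2 T2.r1=2

outcome vector order: (T0.r0,T0.r1,T2.r0,T2.r1)
|SC outcomes| = 9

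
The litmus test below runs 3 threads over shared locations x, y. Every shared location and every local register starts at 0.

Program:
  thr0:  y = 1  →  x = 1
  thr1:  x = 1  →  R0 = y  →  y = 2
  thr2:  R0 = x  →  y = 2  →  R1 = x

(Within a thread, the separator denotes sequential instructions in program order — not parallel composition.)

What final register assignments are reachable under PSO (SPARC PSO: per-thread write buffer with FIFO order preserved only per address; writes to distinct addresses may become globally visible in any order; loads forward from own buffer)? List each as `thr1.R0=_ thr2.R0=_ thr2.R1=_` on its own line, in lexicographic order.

thr1.R0=0 thr2.R0=0 thr2.R1=0
thr1.R0=0 thr2.R0=0 thr2.R1=1
thr1.R0=0 thr2.R0=1 thr2.R1=1
thr1.R0=1 thr2.R0=0 thr2.R1=0
thr1.R0=1 thr2.R0=0 thr2.R1=1
thr1.R0=1 thr2.R0=1 thr2.R1=1
thr1.R0=2 thr2.R0=0 thr2.R1=0
thr1.R0=2 thr2.R0=0 thr2.R1=1
thr1.R0=2 thr2.R0=1 thr2.R1=1

outcome vector order: (thr1.R0,thr2.R0,thr2.R1)
|PSO outcomes| = 9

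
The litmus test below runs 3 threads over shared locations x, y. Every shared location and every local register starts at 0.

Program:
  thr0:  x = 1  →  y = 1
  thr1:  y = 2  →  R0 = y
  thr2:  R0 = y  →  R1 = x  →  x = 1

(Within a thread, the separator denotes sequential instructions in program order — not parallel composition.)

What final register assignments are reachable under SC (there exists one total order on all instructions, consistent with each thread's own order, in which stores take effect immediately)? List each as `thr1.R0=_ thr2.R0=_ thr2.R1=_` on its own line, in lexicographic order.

outcome vector order: (thr1.R0,thr2.R0,thr2.R1)
|SC outcomes| = 10

thr1.R0=1 thr2.R0=0 thr2.R1=0
thr1.R0=1 thr2.R0=0 thr2.R1=1
thr1.R0=1 thr2.R0=1 thr2.R1=1
thr1.R0=1 thr2.R0=2 thr2.R1=0
thr1.R0=1 thr2.R0=2 thr2.R1=1
thr1.R0=2 thr2.R0=0 thr2.R1=0
thr1.R0=2 thr2.R0=0 thr2.R1=1
thr1.R0=2 thr2.R0=1 thr2.R1=1
thr1.R0=2 thr2.R0=2 thr2.R1=0
thr1.R0=2 thr2.R0=2 thr2.R1=1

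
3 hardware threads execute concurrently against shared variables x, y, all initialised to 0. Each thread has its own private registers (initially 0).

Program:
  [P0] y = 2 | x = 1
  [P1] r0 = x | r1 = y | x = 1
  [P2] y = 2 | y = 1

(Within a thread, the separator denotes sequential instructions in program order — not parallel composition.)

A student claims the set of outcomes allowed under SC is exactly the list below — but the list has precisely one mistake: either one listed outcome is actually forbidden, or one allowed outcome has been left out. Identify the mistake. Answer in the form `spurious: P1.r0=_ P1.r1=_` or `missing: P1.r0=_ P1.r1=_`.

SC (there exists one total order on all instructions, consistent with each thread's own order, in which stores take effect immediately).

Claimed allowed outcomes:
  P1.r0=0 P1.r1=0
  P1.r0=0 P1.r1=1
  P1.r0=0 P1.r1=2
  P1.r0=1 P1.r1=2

outcome vector order: (P1.r0,P1.r1)
SC (5): (0,0); (0,1); (0,2); (1,1); (1,2)
SC∖claimed = {(1,1)}

missing: P1.r0=1 P1.r1=1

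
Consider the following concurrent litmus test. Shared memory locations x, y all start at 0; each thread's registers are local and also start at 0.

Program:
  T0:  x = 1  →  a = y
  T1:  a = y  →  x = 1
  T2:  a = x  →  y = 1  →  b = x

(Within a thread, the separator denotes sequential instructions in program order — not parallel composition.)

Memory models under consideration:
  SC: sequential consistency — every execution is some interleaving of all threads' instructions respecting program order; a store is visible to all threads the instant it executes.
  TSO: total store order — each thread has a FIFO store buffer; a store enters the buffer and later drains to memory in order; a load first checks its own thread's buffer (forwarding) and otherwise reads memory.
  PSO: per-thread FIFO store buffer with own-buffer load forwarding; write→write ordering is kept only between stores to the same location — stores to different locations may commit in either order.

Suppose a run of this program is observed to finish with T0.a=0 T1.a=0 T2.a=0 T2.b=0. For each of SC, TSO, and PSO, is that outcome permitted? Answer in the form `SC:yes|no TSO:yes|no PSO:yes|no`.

outcome vector order: (T0.a,T1.a,T2.a,T2.b)
[SC] allowed = {0/0/0/1, 0/0/1/1, 0/1/0/1, 0/1/1/1, 1/0/0/0, 1/0/0/1, 1/0/1/1, 1/1/0/0, 1/1/0/1, 1/1/1/1}
[TSO] allowed = {0/0/0/0, 0/0/0/1, 0/0/1/1, 0/1/0/0, 0/1/0/1, 0/1/1/1, 1/0/0/0, 1/0/0/1, 1/0/1/1, 1/1/0/0, 1/1/0/1, 1/1/1/1}
[PSO] allowed = {0/0/0/0, 0/0/0/1, 0/0/1/1, 0/1/0/0, 0/1/0/1, 0/1/1/1, 1/0/0/0, 1/0/0/1, 1/0/1/1, 1/1/0/0, 1/1/0/1, 1/1/1/1}
target 0/0/0/0 ∈ {TSO,PSO}

SC:no TSO:yes PSO:yes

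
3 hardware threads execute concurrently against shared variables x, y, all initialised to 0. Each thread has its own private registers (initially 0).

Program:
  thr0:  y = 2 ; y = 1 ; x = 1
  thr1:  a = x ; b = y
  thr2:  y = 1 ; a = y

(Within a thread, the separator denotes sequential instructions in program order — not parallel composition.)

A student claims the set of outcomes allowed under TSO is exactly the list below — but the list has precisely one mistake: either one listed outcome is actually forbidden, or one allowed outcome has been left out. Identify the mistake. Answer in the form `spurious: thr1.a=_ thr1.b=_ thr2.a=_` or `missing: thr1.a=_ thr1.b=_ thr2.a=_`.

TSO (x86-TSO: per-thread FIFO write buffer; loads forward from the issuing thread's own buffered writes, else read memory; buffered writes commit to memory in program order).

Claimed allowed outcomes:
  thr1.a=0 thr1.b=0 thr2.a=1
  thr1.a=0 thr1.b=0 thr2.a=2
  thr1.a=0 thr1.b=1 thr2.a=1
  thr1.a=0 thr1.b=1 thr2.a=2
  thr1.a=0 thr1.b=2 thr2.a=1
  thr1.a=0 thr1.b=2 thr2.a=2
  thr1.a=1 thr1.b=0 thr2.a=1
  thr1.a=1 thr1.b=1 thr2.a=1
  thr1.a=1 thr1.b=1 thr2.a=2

outcome vector order: (thr1.a,thr1.b,thr2.a)
TSO: 8 outcomes — {(0,0,1), (0,0,2), (0,1,1), (0,1,2), (0,2,1), (0,2,2), (1,1,1), (1,1,2)}
claimed∖TSO = {(1,0,1)}

spurious: thr1.a=1 thr1.b=0 thr2.a=1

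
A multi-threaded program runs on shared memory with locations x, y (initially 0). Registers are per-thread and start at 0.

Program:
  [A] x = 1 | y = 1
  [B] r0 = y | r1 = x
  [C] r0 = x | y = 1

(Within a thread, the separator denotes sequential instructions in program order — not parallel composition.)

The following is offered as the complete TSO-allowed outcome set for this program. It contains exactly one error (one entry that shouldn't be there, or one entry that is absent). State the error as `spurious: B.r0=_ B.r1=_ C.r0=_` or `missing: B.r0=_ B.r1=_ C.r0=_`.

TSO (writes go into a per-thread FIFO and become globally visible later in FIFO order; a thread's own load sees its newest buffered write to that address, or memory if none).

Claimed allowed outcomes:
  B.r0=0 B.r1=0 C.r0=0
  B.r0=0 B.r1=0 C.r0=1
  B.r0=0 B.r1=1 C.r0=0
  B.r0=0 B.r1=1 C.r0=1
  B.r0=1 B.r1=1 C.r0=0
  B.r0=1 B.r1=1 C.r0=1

missing: B.r0=1 B.r1=0 C.r0=0

outcome vector order: (B.r0,B.r1,C.r0)
TSO: 7 outcomes — {0/0/0 0/0/1 0/1/0 0/1/1 1/0/0 1/1/0 1/1/1}
TSO∖claimed = {1/0/0}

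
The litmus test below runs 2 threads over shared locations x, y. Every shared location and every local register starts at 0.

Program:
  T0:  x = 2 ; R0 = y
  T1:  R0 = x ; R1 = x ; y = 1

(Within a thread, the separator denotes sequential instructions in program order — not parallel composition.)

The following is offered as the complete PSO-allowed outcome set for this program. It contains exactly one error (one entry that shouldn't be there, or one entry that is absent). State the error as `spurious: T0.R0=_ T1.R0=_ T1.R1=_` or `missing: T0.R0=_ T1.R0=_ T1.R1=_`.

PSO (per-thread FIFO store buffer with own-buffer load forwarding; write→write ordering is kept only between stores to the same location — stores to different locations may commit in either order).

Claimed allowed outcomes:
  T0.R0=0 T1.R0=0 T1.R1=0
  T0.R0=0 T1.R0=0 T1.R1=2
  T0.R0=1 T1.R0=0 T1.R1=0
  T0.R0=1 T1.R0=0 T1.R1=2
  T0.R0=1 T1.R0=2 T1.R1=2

outcome vector order: (T0.R0,T1.R0,T1.R1)
PSO (6): 0/0/0 0/0/2 0/2/2 1/0/0 1/0/2 1/2/2
PSO∖claimed = {0/2/2}

missing: T0.R0=0 T1.R0=2 T1.R1=2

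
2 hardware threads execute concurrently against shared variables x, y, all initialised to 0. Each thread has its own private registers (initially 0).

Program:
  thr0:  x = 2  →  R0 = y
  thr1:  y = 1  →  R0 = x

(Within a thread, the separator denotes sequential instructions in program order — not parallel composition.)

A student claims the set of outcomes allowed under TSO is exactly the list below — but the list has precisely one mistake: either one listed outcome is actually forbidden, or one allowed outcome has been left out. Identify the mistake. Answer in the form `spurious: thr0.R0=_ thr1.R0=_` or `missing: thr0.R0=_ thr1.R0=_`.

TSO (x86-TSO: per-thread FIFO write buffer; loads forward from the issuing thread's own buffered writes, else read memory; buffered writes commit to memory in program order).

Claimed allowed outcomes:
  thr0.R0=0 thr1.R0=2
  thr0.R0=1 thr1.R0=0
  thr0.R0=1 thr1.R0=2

missing: thr0.R0=0 thr1.R0=0

outcome vector order: (thr0.R0,thr1.R0)
TSO (4): 0/0, 0/2, 1/0, 1/2
TSO∖claimed = {0/0}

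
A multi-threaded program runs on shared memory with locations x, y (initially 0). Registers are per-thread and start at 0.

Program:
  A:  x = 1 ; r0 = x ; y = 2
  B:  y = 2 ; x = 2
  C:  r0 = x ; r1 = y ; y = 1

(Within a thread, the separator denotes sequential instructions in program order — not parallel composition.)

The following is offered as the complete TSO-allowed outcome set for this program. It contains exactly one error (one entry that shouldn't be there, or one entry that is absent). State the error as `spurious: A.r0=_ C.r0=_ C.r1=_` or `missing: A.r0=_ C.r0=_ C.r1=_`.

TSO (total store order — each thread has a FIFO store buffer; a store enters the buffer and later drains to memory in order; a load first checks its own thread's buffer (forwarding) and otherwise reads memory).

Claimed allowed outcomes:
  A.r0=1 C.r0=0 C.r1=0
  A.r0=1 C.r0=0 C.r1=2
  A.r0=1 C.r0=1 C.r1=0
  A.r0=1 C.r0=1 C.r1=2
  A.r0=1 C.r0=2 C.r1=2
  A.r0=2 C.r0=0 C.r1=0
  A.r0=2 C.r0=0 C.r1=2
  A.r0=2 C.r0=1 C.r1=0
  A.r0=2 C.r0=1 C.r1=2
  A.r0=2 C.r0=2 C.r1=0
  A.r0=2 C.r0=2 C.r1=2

outcome vector order: (A.r0,C.r0,C.r1)
under TSO → 1/0/0 1/0/2 1/1/0 1/1/2 1/2/2 2/0/0 2/0/2 2/1/0 2/1/2 2/2/2
claimed∖TSO = {2/2/0}

spurious: A.r0=2 C.r0=2 C.r1=0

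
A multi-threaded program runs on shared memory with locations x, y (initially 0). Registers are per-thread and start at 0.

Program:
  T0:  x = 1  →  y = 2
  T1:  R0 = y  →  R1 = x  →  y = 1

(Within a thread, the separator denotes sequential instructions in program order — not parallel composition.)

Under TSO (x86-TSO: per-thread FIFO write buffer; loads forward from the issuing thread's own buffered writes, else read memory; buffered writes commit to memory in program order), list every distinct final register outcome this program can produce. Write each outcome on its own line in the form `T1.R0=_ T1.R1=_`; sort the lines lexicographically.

T1.R0=0 T1.R1=0
T1.R0=0 T1.R1=1
T1.R0=2 T1.R1=1

outcome vector order: (T1.R0,T1.R1)
|TSO outcomes| = 3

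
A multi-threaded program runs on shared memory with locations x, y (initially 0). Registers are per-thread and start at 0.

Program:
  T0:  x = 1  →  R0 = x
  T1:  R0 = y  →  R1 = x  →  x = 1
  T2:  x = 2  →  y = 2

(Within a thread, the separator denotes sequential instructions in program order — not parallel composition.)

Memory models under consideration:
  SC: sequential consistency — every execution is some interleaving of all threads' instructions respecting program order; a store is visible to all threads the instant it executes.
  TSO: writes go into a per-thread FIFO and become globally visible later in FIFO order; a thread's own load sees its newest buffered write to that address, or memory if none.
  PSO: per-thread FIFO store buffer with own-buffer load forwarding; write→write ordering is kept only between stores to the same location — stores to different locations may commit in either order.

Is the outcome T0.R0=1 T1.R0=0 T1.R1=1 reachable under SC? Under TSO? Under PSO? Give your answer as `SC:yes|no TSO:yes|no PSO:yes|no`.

outcome vector order: (T0.R0,T1.R0,T1.R1)
under SC → <1 0 0>, <1 0 1>, <1 0 2>, <1 2 1>, <1 2 2>, <2 0 0>, <2 0 1>, <2 0 2>, <2 2 2>
under TSO → <1 0 0>, <1 0 1>, <1 0 2>, <1 2 1>, <1 2 2>, <2 0 0>, <2 0 1>, <2 0 2>, <2 2 2>
under PSO → <1 0 0>, <1 0 1>, <1 0 2>, <1 2 0>, <1 2 1>, <1 2 2>, <2 0 0>, <2 0 1>, <2 0 2>, <2 2 0>, <2 2 1>, <2 2 2>
target <1 0 1> ∈ {SC,TSO,PSO}

SC:yes TSO:yes PSO:yes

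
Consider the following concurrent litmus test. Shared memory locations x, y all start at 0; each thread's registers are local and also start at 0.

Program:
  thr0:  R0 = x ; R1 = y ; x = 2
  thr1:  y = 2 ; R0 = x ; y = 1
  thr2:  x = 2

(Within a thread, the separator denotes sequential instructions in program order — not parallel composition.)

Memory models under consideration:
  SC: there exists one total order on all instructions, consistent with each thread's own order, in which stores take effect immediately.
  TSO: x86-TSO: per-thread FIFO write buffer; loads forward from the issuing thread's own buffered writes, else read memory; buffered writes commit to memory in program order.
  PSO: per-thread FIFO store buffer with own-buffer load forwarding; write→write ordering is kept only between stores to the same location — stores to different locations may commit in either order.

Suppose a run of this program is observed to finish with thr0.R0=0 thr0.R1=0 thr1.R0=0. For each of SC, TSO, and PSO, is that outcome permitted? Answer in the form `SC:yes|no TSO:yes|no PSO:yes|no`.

SC:yes TSO:yes PSO:yes

outcome vector order: (thr0.R0,thr0.R1,thr1.R0)
under SC → 0/0/0, 0/0/2, 0/1/0, 0/1/2, 0/2/0, 0/2/2, 2/0/2, 2/1/0, 2/1/2, 2/2/0, 2/2/2
under TSO → 0/0/0, 0/0/2, 0/1/0, 0/1/2, 0/2/0, 0/2/2, 2/0/0, 2/0/2, 2/1/0, 2/1/2, 2/2/0, 2/2/2
under PSO → 0/0/0, 0/0/2, 0/1/0, 0/1/2, 0/2/0, 0/2/2, 2/0/0, 2/0/2, 2/1/0, 2/1/2, 2/2/0, 2/2/2
target 0/0/0 ∈ {SC,TSO,PSO}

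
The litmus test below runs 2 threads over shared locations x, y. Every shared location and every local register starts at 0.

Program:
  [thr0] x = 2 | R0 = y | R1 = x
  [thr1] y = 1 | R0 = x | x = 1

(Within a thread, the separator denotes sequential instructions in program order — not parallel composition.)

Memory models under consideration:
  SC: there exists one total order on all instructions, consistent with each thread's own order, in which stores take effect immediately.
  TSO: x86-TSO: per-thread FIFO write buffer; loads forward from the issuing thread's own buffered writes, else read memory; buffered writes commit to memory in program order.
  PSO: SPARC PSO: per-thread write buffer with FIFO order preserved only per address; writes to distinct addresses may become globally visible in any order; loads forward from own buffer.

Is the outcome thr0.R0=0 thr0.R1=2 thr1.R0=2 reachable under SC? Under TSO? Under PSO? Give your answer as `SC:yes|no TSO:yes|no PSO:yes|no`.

SC:yes TSO:yes PSO:yes

outcome vector order: (thr0.R0,thr0.R1,thr1.R0)
under SC → 0/1/2; 0/2/2; 1/1/0; 1/1/2; 1/2/0; 1/2/2
under TSO → 0/1/0; 0/1/2; 0/2/0; 0/2/2; 1/1/0; 1/1/2; 1/2/0; 1/2/2
under PSO → 0/1/0; 0/1/2; 0/2/0; 0/2/2; 1/1/0; 1/1/2; 1/2/0; 1/2/2
target 0/2/2 ∈ {SC,TSO,PSO}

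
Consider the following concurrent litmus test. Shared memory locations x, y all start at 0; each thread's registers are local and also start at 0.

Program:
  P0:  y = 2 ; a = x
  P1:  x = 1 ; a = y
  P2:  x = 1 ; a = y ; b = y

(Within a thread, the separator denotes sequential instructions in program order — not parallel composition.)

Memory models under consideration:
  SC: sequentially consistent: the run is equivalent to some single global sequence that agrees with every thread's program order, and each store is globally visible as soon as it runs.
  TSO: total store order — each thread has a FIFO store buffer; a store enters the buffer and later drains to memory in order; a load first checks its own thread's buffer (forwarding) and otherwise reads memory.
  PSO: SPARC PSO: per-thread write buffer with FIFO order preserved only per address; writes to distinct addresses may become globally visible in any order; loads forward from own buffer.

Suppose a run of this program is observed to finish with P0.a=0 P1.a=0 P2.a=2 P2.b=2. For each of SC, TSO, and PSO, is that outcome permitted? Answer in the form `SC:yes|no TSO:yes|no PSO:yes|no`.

outcome vector order: (P0.a,P1.a,P2.a,P2.b)
SC (7): 0/2/2/2, 1/0/0/0, 1/0/0/2, 1/0/2/2, 1/2/0/0, 1/2/0/2, 1/2/2/2
TSO (12): 0/0/0/0, 0/0/0/2, 0/0/2/2, 0/2/0/0, 0/2/0/2, 0/2/2/2, 1/0/0/0, 1/0/0/2, 1/0/2/2, 1/2/0/0, 1/2/0/2, 1/2/2/2
PSO (12): 0/0/0/0, 0/0/0/2, 0/0/2/2, 0/2/0/0, 0/2/0/2, 0/2/2/2, 1/0/0/0, 1/0/0/2, 1/0/2/2, 1/2/0/0, 1/2/0/2, 1/2/2/2
target 0/0/2/2 ∈ {TSO,PSO}

SC:no TSO:yes PSO:yes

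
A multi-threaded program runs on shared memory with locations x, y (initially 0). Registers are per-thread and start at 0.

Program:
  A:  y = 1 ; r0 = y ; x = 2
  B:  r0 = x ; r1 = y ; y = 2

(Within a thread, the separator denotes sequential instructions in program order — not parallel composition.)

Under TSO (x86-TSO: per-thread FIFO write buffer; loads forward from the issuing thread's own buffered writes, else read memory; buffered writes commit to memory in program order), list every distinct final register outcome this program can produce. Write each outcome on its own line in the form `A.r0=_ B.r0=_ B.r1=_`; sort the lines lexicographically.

A.r0=1 B.r0=0 B.r1=0
A.r0=1 B.r0=0 B.r1=1
A.r0=1 B.r0=2 B.r1=1
A.r0=2 B.r0=0 B.r1=0
A.r0=2 B.r0=0 B.r1=1

outcome vector order: (A.r0,B.r0,B.r1)
|TSO outcomes| = 5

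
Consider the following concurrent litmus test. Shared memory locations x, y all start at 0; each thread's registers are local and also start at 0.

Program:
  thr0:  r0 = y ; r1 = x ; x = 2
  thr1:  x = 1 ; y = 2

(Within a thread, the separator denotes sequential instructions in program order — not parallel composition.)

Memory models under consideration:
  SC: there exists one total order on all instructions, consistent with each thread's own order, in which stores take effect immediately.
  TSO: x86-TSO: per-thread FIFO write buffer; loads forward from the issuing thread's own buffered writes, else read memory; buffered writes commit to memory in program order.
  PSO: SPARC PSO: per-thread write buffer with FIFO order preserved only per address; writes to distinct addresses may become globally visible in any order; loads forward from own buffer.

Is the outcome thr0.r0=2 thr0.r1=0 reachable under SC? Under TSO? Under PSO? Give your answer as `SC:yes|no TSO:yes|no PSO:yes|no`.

SC:no TSO:no PSO:yes

outcome vector order: (thr0.r0,thr0.r1)
[SC] allowed = {0/0, 0/1, 2/1}
[TSO] allowed = {0/0, 0/1, 2/1}
[PSO] allowed = {0/0, 0/1, 2/0, 2/1}
target 2/0 ∈ {PSO}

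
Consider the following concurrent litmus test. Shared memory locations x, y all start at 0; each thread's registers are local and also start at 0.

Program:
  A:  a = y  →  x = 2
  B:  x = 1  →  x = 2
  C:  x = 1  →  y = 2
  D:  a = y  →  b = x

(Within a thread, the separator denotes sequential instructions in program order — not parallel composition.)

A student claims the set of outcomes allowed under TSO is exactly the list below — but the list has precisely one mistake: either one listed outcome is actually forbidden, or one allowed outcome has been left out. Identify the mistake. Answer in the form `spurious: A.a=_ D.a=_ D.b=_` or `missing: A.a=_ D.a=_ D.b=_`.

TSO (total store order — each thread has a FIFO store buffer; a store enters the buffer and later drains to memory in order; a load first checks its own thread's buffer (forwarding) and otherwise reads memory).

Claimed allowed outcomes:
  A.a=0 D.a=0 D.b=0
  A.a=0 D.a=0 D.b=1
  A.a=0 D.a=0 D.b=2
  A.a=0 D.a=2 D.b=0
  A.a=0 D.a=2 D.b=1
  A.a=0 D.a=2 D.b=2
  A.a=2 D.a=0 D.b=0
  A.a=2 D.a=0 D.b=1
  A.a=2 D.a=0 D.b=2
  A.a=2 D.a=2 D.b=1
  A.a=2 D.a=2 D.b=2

spurious: A.a=0 D.a=2 D.b=0

outcome vector order: (A.a,D.a,D.b)
[TSO] allowed = {0/0/0 0/0/1 0/0/2 0/2/1 0/2/2 2/0/0 2/0/1 2/0/2 2/2/1 2/2/2}
claimed∖TSO = {0/2/0}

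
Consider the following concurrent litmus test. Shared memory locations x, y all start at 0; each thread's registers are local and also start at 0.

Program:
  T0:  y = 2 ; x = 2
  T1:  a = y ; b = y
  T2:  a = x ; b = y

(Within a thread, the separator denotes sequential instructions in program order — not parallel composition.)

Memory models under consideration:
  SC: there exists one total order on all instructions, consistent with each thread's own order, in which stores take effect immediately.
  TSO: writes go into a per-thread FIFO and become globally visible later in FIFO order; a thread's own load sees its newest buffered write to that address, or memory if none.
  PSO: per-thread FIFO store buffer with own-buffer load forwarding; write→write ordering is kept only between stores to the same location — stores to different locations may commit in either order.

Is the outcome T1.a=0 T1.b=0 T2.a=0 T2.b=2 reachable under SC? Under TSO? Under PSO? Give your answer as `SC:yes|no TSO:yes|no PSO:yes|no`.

outcome vector order: (T1.a,T1.b,T2.a,T2.b)
under SC → 0000; 0002; 0022; 0200; 0202; 0222; 2200; 2202; 2222
under TSO → 0000; 0002; 0022; 0200; 0202; 0222; 2200; 2202; 2222
under PSO → 0000; 0002; 0020; 0022; 0200; 0202; 0220; 0222; 2200; 2202; 2220; 2222
target 0002 ∈ {SC,TSO,PSO}

SC:yes TSO:yes PSO:yes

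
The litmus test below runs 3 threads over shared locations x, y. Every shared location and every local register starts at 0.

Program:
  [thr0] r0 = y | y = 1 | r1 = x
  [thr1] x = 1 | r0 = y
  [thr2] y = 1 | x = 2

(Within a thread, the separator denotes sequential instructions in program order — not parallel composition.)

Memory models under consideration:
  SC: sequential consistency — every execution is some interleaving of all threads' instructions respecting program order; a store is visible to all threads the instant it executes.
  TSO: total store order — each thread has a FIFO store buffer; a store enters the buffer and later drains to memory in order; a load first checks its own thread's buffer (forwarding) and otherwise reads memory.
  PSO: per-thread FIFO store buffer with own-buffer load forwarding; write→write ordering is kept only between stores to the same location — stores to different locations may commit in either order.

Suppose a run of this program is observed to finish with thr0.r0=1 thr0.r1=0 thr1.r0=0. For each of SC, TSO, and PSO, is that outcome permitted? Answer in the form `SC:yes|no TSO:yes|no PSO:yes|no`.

SC:no TSO:yes PSO:yes

outcome vector order: (thr0.r0,thr0.r1,thr1.r0)
SC: 10 outcomes — {(0,0,1) (0,1,0) (0,1,1) (0,2,0) (0,2,1) (1,0,1) (1,1,0) (1,1,1) (1,2,0) (1,2,1)}
TSO: 12 outcomes — {(0,0,0) (0,0,1) (0,1,0) (0,1,1) (0,2,0) (0,2,1) (1,0,0) (1,0,1) (1,1,0) (1,1,1) (1,2,0) (1,2,1)}
PSO: 12 outcomes — {(0,0,0) (0,0,1) (0,1,0) (0,1,1) (0,2,0) (0,2,1) (1,0,0) (1,0,1) (1,1,0) (1,1,1) (1,2,0) (1,2,1)}
target (1,0,0) ∈ {TSO,PSO}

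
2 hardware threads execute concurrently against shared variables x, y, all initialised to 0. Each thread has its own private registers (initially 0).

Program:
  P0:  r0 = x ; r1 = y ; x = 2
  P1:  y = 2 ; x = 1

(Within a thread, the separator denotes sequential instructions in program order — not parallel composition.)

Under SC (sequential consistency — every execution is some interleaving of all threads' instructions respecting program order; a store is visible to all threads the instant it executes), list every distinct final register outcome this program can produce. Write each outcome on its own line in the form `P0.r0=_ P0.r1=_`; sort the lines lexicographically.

outcome vector order: (P0.r0,P0.r1)
|SC outcomes| = 3

P0.r0=0 P0.r1=0
P0.r0=0 P0.r1=2
P0.r0=1 P0.r1=2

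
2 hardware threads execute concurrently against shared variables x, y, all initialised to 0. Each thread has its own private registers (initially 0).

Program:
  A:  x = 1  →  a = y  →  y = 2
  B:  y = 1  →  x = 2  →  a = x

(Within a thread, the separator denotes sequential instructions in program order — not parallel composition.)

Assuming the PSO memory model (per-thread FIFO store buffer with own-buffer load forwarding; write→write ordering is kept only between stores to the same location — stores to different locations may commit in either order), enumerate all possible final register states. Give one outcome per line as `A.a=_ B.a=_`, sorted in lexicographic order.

A.a=0 B.a=1
A.a=0 B.a=2
A.a=1 B.a=1
A.a=1 B.a=2

outcome vector order: (A.a,B.a)
|PSO outcomes| = 4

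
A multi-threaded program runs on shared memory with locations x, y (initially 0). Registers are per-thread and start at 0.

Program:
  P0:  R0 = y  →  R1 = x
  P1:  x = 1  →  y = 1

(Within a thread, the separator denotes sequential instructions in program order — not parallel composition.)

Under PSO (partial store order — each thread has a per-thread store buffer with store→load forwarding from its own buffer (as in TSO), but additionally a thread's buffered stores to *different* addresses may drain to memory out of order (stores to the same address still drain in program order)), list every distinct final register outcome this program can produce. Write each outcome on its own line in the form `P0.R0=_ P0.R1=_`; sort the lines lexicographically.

P0.R0=0 P0.R1=0
P0.R0=0 P0.R1=1
P0.R0=1 P0.R1=0
P0.R0=1 P0.R1=1

outcome vector order: (P0.R0,P0.R1)
|PSO outcomes| = 4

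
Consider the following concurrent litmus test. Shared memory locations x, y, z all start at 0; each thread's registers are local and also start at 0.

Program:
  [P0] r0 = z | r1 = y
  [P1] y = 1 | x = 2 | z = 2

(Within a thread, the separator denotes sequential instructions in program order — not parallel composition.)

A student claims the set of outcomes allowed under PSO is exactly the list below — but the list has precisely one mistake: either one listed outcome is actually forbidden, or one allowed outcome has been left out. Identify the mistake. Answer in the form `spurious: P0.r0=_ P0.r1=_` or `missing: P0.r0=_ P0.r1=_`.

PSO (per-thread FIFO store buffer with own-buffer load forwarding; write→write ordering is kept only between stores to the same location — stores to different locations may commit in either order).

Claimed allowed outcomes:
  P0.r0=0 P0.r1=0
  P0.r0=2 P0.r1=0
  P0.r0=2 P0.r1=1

outcome vector order: (P0.r0,P0.r1)
PSO: 4 outcomes — {00; 01; 20; 21}
PSO∖claimed = {01}

missing: P0.r0=0 P0.r1=1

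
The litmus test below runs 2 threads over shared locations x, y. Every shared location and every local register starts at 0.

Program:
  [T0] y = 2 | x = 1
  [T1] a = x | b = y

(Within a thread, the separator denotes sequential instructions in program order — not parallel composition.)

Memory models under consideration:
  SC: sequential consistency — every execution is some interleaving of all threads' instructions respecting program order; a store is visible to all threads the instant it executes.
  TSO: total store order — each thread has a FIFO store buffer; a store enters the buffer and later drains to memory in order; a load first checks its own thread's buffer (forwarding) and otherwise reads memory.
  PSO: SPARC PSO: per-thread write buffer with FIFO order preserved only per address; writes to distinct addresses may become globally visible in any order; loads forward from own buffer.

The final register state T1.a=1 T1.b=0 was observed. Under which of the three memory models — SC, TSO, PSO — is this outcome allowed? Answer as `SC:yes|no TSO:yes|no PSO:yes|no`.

SC:no TSO:no PSO:yes

outcome vector order: (T1.a,T1.b)
SC: 3 outcomes — {0/0, 0/2, 1/2}
TSO: 3 outcomes — {0/0, 0/2, 1/2}
PSO: 4 outcomes — {0/0, 0/2, 1/0, 1/2}
target 1/0 ∈ {PSO}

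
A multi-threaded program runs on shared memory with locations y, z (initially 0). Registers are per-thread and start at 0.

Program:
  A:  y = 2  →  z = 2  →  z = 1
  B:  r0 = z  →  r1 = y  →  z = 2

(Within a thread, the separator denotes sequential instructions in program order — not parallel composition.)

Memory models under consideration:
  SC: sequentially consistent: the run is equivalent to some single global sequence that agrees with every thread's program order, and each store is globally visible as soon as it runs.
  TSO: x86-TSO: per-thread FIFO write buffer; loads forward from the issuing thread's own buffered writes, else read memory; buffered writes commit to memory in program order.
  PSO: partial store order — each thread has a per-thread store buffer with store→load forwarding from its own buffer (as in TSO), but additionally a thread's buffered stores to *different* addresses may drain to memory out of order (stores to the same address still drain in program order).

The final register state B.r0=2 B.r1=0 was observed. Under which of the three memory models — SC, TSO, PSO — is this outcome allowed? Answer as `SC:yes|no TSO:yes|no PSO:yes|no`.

outcome vector order: (B.r0,B.r1)
SC: 4 outcomes — {<0 0> <0 2> <1 2> <2 2>}
TSO: 4 outcomes — {<0 0> <0 2> <1 2> <2 2>}
PSO: 6 outcomes — {<0 0> <0 2> <1 0> <1 2> <2 0> <2 2>}
target <2 0> ∈ {PSO}

SC:no TSO:no PSO:yes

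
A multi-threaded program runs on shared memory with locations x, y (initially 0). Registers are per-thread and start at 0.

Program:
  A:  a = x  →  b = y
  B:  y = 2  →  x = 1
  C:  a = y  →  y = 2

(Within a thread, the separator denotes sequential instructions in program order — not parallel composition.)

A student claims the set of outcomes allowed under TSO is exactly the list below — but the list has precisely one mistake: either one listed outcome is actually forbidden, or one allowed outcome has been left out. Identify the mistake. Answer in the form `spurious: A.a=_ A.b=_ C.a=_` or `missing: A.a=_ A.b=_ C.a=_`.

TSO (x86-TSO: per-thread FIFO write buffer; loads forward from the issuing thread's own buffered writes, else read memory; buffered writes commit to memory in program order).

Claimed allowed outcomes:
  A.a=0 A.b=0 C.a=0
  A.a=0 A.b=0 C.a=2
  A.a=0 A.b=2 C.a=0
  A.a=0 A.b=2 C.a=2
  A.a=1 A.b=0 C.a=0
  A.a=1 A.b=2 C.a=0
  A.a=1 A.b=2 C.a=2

spurious: A.a=1 A.b=0 C.a=0

outcome vector order: (A.a,A.b,C.a)
[TSO] allowed = {000; 002; 020; 022; 120; 122}
claimed∖TSO = {100}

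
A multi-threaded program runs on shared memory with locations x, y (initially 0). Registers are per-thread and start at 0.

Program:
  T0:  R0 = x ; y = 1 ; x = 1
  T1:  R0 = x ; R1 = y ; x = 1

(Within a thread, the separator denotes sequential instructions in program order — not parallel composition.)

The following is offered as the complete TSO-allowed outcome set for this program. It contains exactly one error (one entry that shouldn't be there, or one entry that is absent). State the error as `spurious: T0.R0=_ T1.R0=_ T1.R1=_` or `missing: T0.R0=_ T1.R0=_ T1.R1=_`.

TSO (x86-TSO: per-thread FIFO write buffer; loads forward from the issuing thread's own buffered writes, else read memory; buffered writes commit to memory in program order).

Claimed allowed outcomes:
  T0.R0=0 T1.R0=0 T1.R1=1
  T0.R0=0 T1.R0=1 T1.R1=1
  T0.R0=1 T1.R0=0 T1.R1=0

missing: T0.R0=0 T1.R0=0 T1.R1=0

outcome vector order: (T0.R0,T1.R0,T1.R1)
TSO (4): 000; 001; 011; 100
TSO∖claimed = {000}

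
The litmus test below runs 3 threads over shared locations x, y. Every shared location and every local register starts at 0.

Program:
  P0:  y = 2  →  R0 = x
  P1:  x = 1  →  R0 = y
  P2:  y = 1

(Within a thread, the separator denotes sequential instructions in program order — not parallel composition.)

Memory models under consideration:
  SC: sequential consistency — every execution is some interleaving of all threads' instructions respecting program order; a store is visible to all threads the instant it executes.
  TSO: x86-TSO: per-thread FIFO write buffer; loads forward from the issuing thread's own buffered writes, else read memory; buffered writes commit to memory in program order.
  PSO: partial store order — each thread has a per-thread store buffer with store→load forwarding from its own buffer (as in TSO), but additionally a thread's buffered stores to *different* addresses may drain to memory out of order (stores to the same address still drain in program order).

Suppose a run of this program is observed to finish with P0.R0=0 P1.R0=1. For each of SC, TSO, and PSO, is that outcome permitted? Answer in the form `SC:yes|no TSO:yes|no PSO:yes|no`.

outcome vector order: (P0.R0,P1.R0)
[SC] allowed = {0/1; 0/2; 1/0; 1/1; 1/2}
[TSO] allowed = {0/0; 0/1; 0/2; 1/0; 1/1; 1/2}
[PSO] allowed = {0/0; 0/1; 0/2; 1/0; 1/1; 1/2}
target 0/1 ∈ {SC,TSO,PSO}

SC:yes TSO:yes PSO:yes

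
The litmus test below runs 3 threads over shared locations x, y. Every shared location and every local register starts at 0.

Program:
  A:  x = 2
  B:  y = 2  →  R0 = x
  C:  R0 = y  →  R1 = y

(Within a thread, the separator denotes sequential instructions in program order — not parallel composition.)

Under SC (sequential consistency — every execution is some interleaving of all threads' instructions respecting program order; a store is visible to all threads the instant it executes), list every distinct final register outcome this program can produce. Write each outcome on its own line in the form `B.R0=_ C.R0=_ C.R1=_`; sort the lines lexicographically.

outcome vector order: (B.R0,C.R0,C.R1)
|SC outcomes| = 6

B.R0=0 C.R0=0 C.R1=0
B.R0=0 C.R0=0 C.R1=2
B.R0=0 C.R0=2 C.R1=2
B.R0=2 C.R0=0 C.R1=0
B.R0=2 C.R0=0 C.R1=2
B.R0=2 C.R0=2 C.R1=2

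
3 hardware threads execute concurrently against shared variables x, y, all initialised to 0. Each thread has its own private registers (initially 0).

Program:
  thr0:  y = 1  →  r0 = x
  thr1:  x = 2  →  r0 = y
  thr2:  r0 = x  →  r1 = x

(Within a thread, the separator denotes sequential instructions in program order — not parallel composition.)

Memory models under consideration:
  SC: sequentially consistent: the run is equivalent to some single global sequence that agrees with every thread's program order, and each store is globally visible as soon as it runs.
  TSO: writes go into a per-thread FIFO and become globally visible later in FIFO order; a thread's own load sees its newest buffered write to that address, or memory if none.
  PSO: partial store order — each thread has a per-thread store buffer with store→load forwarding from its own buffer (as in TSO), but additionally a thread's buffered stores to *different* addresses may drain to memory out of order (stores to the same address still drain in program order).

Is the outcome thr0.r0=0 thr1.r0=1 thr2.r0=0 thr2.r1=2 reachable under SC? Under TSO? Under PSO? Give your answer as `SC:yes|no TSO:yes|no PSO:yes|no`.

outcome vector order: (thr0.r0,thr1.r0,thr2.r0,thr2.r1)
SC (9): 0100 0102 0122 2000 2002 2022 2100 2102 2122
TSO (12): 0000 0002 0022 0100 0102 0122 2000 2002 2022 2100 2102 2122
PSO (12): 0000 0002 0022 0100 0102 0122 2000 2002 2022 2100 2102 2122
target 0102 ∈ {SC,TSO,PSO}

SC:yes TSO:yes PSO:yes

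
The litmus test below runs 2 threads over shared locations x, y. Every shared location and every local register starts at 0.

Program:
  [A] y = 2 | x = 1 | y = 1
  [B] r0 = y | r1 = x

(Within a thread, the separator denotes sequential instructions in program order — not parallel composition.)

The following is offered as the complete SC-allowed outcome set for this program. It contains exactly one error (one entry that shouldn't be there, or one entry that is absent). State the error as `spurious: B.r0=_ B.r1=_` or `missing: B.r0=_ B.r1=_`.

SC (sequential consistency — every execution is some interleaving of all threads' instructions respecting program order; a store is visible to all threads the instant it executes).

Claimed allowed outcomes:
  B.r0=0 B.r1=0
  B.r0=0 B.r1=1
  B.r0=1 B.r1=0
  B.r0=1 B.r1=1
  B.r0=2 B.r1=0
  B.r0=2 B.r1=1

spurious: B.r0=1 B.r1=0

outcome vector order: (B.r0,B.r1)
under SC → <0 0> <0 1> <1 1> <2 0> <2 1>
claimed∖SC = {<1 0>}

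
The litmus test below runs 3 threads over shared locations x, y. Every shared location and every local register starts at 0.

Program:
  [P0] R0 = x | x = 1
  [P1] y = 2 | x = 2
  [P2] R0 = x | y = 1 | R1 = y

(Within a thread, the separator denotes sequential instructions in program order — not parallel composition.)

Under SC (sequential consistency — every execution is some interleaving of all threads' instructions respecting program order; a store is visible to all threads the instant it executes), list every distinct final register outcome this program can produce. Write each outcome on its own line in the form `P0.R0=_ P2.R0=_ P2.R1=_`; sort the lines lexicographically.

P0.R0=0 P2.R0=0 P2.R1=1
P0.R0=0 P2.R0=0 P2.R1=2
P0.R0=0 P2.R0=1 P2.R1=1
P0.R0=0 P2.R0=1 P2.R1=2
P0.R0=0 P2.R0=2 P2.R1=1
P0.R0=2 P2.R0=0 P2.R1=1
P0.R0=2 P2.R0=0 P2.R1=2
P0.R0=2 P2.R0=1 P2.R1=1
P0.R0=2 P2.R0=2 P2.R1=1

outcome vector order: (P0.R0,P2.R0,P2.R1)
|SC outcomes| = 9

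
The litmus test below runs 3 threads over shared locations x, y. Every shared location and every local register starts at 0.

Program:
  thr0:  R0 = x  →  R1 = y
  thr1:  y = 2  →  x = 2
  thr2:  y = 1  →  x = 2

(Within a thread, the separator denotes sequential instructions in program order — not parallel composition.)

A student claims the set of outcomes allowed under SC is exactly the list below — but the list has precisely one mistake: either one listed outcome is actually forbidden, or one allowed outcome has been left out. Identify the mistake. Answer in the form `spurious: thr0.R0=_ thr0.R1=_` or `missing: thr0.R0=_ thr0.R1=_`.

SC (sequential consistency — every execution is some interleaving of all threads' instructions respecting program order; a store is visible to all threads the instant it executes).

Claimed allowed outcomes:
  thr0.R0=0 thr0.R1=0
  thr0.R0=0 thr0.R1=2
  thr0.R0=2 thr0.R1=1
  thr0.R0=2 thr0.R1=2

outcome vector order: (thr0.R0,thr0.R1)
SC (5): (0,0) (0,1) (0,2) (2,1) (2,2)
SC∖claimed = {(0,1)}

missing: thr0.R0=0 thr0.R1=1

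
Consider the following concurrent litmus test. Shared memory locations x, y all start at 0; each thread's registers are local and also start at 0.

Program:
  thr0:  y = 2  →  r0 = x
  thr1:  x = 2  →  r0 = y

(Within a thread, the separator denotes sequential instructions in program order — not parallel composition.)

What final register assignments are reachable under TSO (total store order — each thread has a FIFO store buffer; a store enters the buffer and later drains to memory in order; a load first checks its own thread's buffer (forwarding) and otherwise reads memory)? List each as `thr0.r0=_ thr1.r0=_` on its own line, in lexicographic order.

thr0.r0=0 thr1.r0=0
thr0.r0=0 thr1.r0=2
thr0.r0=2 thr1.r0=0
thr0.r0=2 thr1.r0=2

outcome vector order: (thr0.r0,thr1.r0)
|TSO outcomes| = 4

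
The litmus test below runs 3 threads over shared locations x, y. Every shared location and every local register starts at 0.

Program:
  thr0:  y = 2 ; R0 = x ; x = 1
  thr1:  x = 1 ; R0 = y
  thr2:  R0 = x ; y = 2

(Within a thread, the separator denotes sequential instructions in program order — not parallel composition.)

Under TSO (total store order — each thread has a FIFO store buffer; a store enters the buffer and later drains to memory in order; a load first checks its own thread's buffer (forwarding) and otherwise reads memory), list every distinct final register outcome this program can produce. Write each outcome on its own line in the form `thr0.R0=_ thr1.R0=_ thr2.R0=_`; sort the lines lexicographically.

outcome vector order: (thr0.R0,thr1.R0,thr2.R0)
|TSO outcomes| = 8

thr0.R0=0 thr1.R0=0 thr2.R0=0
thr0.R0=0 thr1.R0=0 thr2.R0=1
thr0.R0=0 thr1.R0=2 thr2.R0=0
thr0.R0=0 thr1.R0=2 thr2.R0=1
thr0.R0=1 thr1.R0=0 thr2.R0=0
thr0.R0=1 thr1.R0=0 thr2.R0=1
thr0.R0=1 thr1.R0=2 thr2.R0=0
thr0.R0=1 thr1.R0=2 thr2.R0=1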